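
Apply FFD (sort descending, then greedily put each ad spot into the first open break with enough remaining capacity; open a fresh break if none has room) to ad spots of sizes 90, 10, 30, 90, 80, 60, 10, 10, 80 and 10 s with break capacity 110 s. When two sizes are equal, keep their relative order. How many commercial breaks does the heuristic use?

5

Sorted descending: 90, 90, 80, 80, 60, 30, 10, 10, 10, 10.
  90 → break 1 (new)  [load 90/110]
  90 → break 2 (new)  [load 90/110]
  80 → break 3 (new)  [load 80/110]
  80 → break 4 (new)  [load 80/110]
  60 → break 5 (new)  [load 60/110]
  30 → break 3  [load 110/110]
  10 → break 1  [load 100/110]
  10 → break 1  [load 110/110]
  10 → break 2  [load 100/110]
  10 → break 2  [load 110/110]
5 commercial breaks opened.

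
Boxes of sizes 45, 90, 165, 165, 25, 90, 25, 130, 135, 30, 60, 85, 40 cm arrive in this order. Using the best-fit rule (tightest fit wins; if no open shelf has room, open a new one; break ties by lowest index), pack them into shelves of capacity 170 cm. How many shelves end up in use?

  45 → shelf 1 (new)  [load 45/170]
  90 → shelf 1  [load 135/170]
  165 → shelf 2 (new)  [load 165/170]
  165 → shelf 3 (new)  [load 165/170]
  25 → shelf 1  [load 160/170]
  90 → shelf 4 (new)  [load 90/170]
  25 → shelf 4  [load 115/170]
  130 → shelf 5 (new)  [load 130/170]
  135 → shelf 6 (new)  [load 135/170]
  30 → shelf 6  [load 165/170]
  60 → shelf 7 (new)  [load 60/170]
  85 → shelf 7  [load 145/170]
  40 → shelf 5  [load 170/170]
7 shelves opened.

7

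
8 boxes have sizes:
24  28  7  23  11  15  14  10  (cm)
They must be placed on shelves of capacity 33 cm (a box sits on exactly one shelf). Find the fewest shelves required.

Total = 28 + 24 + 23 + 15 + 14 + 11 + 10 + 7 = 132 cm.
Lower bound: ⌈132/33⌉ = 4 shelves.
A packing using 5 shelves:
  shelf 1: 28 = 28
  shelf 2: 24 + 7 = 31
  shelf 3: 23 + 10 = 33
  shelf 4: 15 + 14 = 29
  shelf 5: 11 = 11
No arrangement into 4 shelves stays within capacity, so 5 is optimal.

5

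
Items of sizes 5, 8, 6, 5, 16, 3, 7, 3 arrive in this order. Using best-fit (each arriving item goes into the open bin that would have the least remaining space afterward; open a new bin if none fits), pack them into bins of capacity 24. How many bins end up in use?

  5 → bin 1 (new)  [load 5/24]
  8 → bin 1  [load 13/24]
  6 → bin 1  [load 19/24]
  5 → bin 1  [load 24/24]
  16 → bin 2 (new)  [load 16/24]
  3 → bin 2  [load 19/24]
  7 → bin 3 (new)  [load 7/24]
  3 → bin 2  [load 22/24]
3 bins opened.

3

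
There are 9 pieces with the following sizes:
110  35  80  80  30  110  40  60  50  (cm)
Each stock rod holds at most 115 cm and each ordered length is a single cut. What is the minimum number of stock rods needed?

6

Total = 110 + 110 + 80 + 80 + 60 + 50 + 40 + 35 + 30 = 595 cm.
Lower bound: ⌈595/115⌉ = 6 stock rods.
A packing using 6 stock rods:
  stock rod 1: 110 = 110
  stock rod 2: 110 = 110
  stock rod 3: 80 + 35 = 115
  stock rod 4: 80 + 30 = 110
  stock rod 5: 60 + 50 = 110
  stock rod 6: 40 = 40
This matches the lower bound, so 6 is optimal.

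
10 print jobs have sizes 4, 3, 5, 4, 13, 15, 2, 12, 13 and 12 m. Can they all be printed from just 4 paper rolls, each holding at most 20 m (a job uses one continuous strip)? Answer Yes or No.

Total = 83 m; ⌈83/20⌉ = 5.
At least 5 paper rolls are required, but only 4 are allowed.

No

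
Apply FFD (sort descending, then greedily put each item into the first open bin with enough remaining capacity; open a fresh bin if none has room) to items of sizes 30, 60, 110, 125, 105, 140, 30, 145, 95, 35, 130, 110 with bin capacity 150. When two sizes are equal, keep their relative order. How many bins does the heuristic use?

9

Sorted descending: 145, 140, 130, 125, 110, 110, 105, 95, 60, 35, 30, 30.
  145 → bin 1 (new)  [load 145/150]
  140 → bin 2 (new)  [load 140/150]
  130 → bin 3 (new)  [load 130/150]
  125 → bin 4 (new)  [load 125/150]
  110 → bin 5 (new)  [load 110/150]
  110 → bin 6 (new)  [load 110/150]
  105 → bin 7 (new)  [load 105/150]
  95 → bin 8 (new)  [load 95/150]
  60 → bin 9 (new)  [load 60/150]
  35 → bin 5  [load 145/150]
  30 → bin 6  [load 140/150]
  30 → bin 7  [load 135/150]
9 bins opened.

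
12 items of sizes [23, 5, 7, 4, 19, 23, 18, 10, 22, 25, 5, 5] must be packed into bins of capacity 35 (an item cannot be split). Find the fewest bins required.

6

Total = 25 + 23 + 23 + 22 + 19 + 18 + 10 + 7 + 5 + 5 + 5 + 4 = 166.
Lower bound: ⌈166/35⌉ = 5 bins.
Also, 6 items each exceed 35/2, and no two of those can share a bin, so at least 6 bins are needed.
A packing using 6 bins:
  bin 1: 25 + 10 = 35
  bin 2: 23 + 7 + 5 = 35
  bin 3: 23 + 5 + 5 = 33
  bin 4: 22 + 4 = 26
  bin 5: 19 = 19
  bin 6: 18 = 18
This matches the lower bound, so 6 is optimal.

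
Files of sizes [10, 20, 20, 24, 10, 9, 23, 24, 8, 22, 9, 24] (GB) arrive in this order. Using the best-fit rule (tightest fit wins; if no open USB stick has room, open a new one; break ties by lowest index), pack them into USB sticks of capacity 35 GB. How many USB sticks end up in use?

  10 → USB stick 1 (new)  [load 10/35]
  20 → USB stick 1  [load 30/35]
  20 → USB stick 2 (new)  [load 20/35]
  24 → USB stick 3 (new)  [load 24/35]
  10 → USB stick 3  [load 34/35]
  9 → USB stick 2  [load 29/35]
  23 → USB stick 4 (new)  [load 23/35]
  24 → USB stick 5 (new)  [load 24/35]
  8 → USB stick 5  [load 32/35]
  22 → USB stick 6 (new)  [load 22/35]
  9 → USB stick 4  [load 32/35]
  24 → USB stick 7 (new)  [load 24/35]
7 USB sticks opened.

7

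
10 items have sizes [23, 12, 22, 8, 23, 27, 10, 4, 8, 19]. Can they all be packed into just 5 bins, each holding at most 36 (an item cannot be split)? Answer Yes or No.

Yes

A valid assignment using 5 bins:
  bin 1: 27 + 8 = 35
  bin 2: 23 + 12 = 35
  bin 3: 23 + 10 = 33
  bin 4: 22 + 8 + 4 = 34
  bin 5: 19 = 19
Every load is within 36, so 5 bins suffice.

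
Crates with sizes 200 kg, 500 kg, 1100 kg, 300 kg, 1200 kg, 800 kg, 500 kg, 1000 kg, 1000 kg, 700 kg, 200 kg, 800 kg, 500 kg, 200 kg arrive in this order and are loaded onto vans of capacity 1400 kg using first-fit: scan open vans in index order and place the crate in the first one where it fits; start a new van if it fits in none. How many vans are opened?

8

  200 → van 1 (new)  [load 200/1400]
  500 → van 1  [load 700/1400]
  1100 → van 2 (new)  [load 1100/1400]
  300 → van 1  [load 1000/1400]
  1200 → van 3 (new)  [load 1200/1400]
  800 → van 4 (new)  [load 800/1400]
  500 → van 4  [load 1300/1400]
  1000 → van 5 (new)  [load 1000/1400]
  1000 → van 6 (new)  [load 1000/1400]
  700 → van 7 (new)  [load 700/1400]
  200 → van 1  [load 1200/1400]
  800 → van 8 (new)  [load 800/1400]
  500 → van 7  [load 1200/1400]
  200 → van 1  [load 1400/1400]
8 vans opened.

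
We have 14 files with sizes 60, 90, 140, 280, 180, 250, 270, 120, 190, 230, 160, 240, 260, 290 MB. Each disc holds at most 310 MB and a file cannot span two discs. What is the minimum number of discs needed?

10

Total = 290 + 280 + 270 + 260 + 250 + 240 + 230 + 190 + 180 + 160 + 140 + 120 + 90 + 60 = 2760 MB.
Lower bound: ⌈2760/310⌉ = 9 discs.
Also, 10 files each exceed 155 MB, and no two of those can share a disc, so at least 10 discs are needed.
A packing using 10 discs:
  disc 1: 290 = 290
  disc 2: 280 = 280
  disc 3: 270 = 270
  disc 4: 260 = 260
  disc 5: 250 + 60 = 310
  disc 6: 240 = 240
  disc 7: 230 = 230
  disc 8: 190 + 120 = 310
  disc 9: 180 + 90 = 270
  disc 10: 160 + 140 = 300
This matches the lower bound, so 10 is optimal.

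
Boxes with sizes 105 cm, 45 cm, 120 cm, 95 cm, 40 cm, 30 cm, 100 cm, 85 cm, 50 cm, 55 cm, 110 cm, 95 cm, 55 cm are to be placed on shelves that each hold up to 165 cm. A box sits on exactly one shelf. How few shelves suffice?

Total = 120 + 110 + 105 + 100 + 95 + 95 + 85 + 55 + 55 + 50 + 45 + 40 + 30 = 985 cm.
Lower bound: ⌈985/165⌉ = 6 shelves.
Also, 7 boxes each exceed 165/2 cm, and no two of those can share a shelf, so at least 7 shelves are needed.
A packing using 7 shelves:
  shelf 1: 120 + 45 = 165
  shelf 2: 110 + 55 = 165
  shelf 3: 105 + 55 = 160
  shelf 4: 100 + 50 = 150
  shelf 5: 95 + 40 + 30 = 165
  shelf 6: 95 = 95
  shelf 7: 85 = 85
This matches the lower bound, so 7 is optimal.

7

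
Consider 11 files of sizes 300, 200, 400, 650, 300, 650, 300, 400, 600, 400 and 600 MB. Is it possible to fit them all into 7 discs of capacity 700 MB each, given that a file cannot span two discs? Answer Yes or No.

No

Total = 4800 MB; ⌈4800/700⌉ = 7.
The bound of 7 does not rule out 7, but exhaustive search shows no assignment into 7 discs of capacity 700 MB exists — the minimum is 8.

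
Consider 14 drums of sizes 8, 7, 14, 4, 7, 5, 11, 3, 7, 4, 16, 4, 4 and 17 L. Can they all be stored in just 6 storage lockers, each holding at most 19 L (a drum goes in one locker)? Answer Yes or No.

Yes

A valid assignment using 6 storage lockers:
  locker 1: 17 = 17
  locker 2: 16 + 3 = 19
  locker 3: 14 + 5 = 19
  locker 4: 11 + 8 = 19
  locker 5: 7 + 7 + 4 = 18
  locker 6: 7 + 4 + 4 + 4 = 19
Every load is within 19 L, so 6 storage lockers suffice.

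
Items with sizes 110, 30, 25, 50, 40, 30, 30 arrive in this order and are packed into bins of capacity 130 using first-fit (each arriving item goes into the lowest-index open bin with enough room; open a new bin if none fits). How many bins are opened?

  110 → bin 1 (new)  [load 110/130]
  30 → bin 2 (new)  [load 30/130]
  25 → bin 2  [load 55/130]
  50 → bin 2  [load 105/130]
  40 → bin 3 (new)  [load 40/130]
  30 → bin 3  [load 70/130]
  30 → bin 3  [load 100/130]
3 bins opened.

3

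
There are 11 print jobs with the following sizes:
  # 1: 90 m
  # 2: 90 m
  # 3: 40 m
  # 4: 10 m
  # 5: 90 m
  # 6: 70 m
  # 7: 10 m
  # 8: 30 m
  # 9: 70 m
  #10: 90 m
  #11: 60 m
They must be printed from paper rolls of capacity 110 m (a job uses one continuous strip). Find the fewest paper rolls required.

Total = 90 + 90 + 90 + 90 + 70 + 70 + 60 + 40 + 30 + 10 + 10 = 650 m.
Lower bound: ⌈650/110⌉ = 6 paper rolls.
Also, 7 print jobs each exceed 55 m, and no two of those can share a roll, so at least 7 paper rolls are needed.
A packing using 7 paper rolls:
  roll 1: 90 + 10 + 10 = 110
  roll 2: 90 = 90
  roll 3: 90 = 90
  roll 4: 90 = 90
  roll 5: 70 + 40 = 110
  roll 6: 70 + 30 = 100
  roll 7: 60 = 60
This matches the lower bound, so 7 is optimal.

7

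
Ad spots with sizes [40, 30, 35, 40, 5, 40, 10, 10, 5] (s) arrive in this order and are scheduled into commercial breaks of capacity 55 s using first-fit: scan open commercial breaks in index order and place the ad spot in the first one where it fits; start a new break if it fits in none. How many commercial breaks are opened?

5

  40 → break 1 (new)  [load 40/55]
  30 → break 2 (new)  [load 30/55]
  35 → break 3 (new)  [load 35/55]
  40 → break 4 (new)  [load 40/55]
  5 → break 1  [load 45/55]
  40 → break 5 (new)  [load 40/55]
  10 → break 1  [load 55/55]
  10 → break 2  [load 40/55]
  5 → break 2  [load 45/55]
5 commercial breaks opened.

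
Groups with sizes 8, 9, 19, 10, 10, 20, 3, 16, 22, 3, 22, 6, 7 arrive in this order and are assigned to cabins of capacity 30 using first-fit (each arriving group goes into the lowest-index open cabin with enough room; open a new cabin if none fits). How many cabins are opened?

6

  8 → cabin 1 (new)  [load 8/30]
  9 → cabin 1  [load 17/30]
  19 → cabin 2 (new)  [load 19/30]
  10 → cabin 1  [load 27/30]
  10 → cabin 2  [load 29/30]
  20 → cabin 3 (new)  [load 20/30]
  3 → cabin 1  [load 30/30]
  16 → cabin 4 (new)  [load 16/30]
  22 → cabin 5 (new)  [load 22/30]
  3 → cabin 3  [load 23/30]
  22 → cabin 6 (new)  [load 22/30]
  6 → cabin 3  [load 29/30]
  7 → cabin 4  [load 23/30]
6 cabins opened.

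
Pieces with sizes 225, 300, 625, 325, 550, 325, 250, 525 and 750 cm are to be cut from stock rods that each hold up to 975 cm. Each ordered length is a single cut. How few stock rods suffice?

Total = 750 + 625 + 550 + 525 + 325 + 325 + 300 + 250 + 225 = 3875 cm.
Lower bound: ⌈3875/975⌉ = 4 stock rods.
A packing using 5 stock rods:
  stock rod 1: 750 + 225 = 975
  stock rod 2: 625 + 325 = 950
  stock rod 3: 550 + 325 = 875
  stock rod 4: 525 + 300 = 825
  stock rod 5: 250 = 250
No arrangement into 4 stock rods stays within capacity, so 5 is optimal.

5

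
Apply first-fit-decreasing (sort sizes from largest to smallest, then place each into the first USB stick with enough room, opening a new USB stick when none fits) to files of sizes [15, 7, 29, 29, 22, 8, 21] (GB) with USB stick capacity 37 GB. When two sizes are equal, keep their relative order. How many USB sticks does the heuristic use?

Sorted descending: 29, 29, 22, 21, 15, 8, 7.
  29 → USB stick 1 (new)  [load 29/37]
  29 → USB stick 2 (new)  [load 29/37]
  22 → USB stick 3 (new)  [load 22/37]
  21 → USB stick 4 (new)  [load 21/37]
  15 → USB stick 3  [load 37/37]
  8 → USB stick 1  [load 37/37]
  7 → USB stick 2  [load 36/37]
4 USB sticks opened.

4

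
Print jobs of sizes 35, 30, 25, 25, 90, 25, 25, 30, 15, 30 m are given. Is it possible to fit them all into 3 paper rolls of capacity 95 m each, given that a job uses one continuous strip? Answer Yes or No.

No

Total = 330 m; ⌈330/95⌉ = 4.
At least 4 paper rolls are required, but only 3 are allowed.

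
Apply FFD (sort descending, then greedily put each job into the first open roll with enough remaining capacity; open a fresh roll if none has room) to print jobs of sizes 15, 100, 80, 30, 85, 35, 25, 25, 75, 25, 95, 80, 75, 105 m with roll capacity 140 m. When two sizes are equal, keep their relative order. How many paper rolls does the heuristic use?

Sorted descending: 105, 100, 95, 85, 80, 80, 75, 75, 35, 30, 25, 25, 25, 15.
  105 → roll 1 (new)  [load 105/140]
  100 → roll 2 (new)  [load 100/140]
  95 → roll 3 (new)  [load 95/140]
  85 → roll 4 (new)  [load 85/140]
  80 → roll 5 (new)  [load 80/140]
  80 → roll 6 (new)  [load 80/140]
  75 → roll 7 (new)  [load 75/140]
  75 → roll 8 (new)  [load 75/140]
  35 → roll 1  [load 140/140]
  30 → roll 2  [load 130/140]
  25 → roll 3  [load 120/140]
  25 → roll 4  [load 110/140]
  25 → roll 4  [load 135/140]
  15 → roll 3  [load 135/140]
8 paper rolls opened.

8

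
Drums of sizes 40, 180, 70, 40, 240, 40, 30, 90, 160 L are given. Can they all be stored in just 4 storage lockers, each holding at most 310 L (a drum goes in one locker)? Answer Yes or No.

Yes

A valid assignment using 3 storage lockers:
  locker 1: 240 + 70 = 310
  locker 2: 180 + 90 + 40 = 310
  locker 3: 160 + 40 + 40 + 30 = 270
That uses only 3 ≤ 4, so 4 storage lockers are enough.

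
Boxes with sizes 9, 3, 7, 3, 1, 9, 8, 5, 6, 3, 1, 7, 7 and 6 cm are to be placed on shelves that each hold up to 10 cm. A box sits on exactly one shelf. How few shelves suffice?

9

Total = 9 + 9 + 8 + 7 + 7 + 7 + 6 + 6 + 5 + 3 + 3 + 3 + 1 + 1 = 75 cm.
Lower bound: ⌈75/10⌉ = 8 shelves.
A packing using 9 shelves:
  shelf 1: 9 + 1 = 10
  shelf 2: 9 + 1 = 10
  shelf 3: 8 = 8
  shelf 4: 7 + 3 = 10
  shelf 5: 7 + 3 = 10
  shelf 6: 7 + 3 = 10
  shelf 7: 6 = 6
  shelf 8: 6 = 6
  shelf 9: 5 = 5
No arrangement into 8 shelves stays within capacity, so 9 is optimal.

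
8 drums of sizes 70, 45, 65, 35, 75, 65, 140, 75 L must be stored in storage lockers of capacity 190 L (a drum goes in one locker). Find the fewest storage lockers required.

Total = 140 + 75 + 75 + 70 + 65 + 65 + 45 + 35 = 570 L.
Lower bound: ⌈570/190⌉ = 3 storage lockers.
A packing using 4 storage lockers:
  locker 1: 140 + 45 = 185
  locker 2: 75 + 75 + 35 = 185
  locker 3: 70 + 65 = 135
  locker 4: 65 = 65
No arrangement into 3 storage lockers stays within capacity, so 4 is optimal.

4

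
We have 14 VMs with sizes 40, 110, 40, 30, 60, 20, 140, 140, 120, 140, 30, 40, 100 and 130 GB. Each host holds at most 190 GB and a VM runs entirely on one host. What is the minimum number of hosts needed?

7

Total = 140 + 140 + 140 + 130 + 120 + 110 + 100 + 60 + 40 + 40 + 40 + 30 + 30 + 20 = 1140 GB.
Lower bound: ⌈1140/190⌉ = 6 hosts.
Also, 7 VMs each exceed 95 GB, and no two of those can share a host, so at least 7 hosts are needed.
A packing using 7 hosts:
  host 1: 140 + 40 = 180
  host 2: 140 + 40 = 180
  host 3: 140 + 40 = 180
  host 4: 130 + 60 = 190
  host 5: 120 + 30 + 30 = 180
  host 6: 110 + 20 = 130
  host 7: 100 = 100
This matches the lower bound, so 7 is optimal.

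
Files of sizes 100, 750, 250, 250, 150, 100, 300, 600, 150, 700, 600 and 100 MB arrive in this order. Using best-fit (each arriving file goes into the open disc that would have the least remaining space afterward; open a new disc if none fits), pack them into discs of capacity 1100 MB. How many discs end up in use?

  100 → disc 1 (new)  [load 100/1100]
  750 → disc 1  [load 850/1100]
  250 → disc 1  [load 1100/1100]
  250 → disc 2 (new)  [load 250/1100]
  150 → disc 2  [load 400/1100]
  100 → disc 2  [load 500/1100]
  300 → disc 2  [load 800/1100]
  600 → disc 3 (new)  [load 600/1100]
  150 → disc 2  [load 950/1100]
  700 → disc 4 (new)  [load 700/1100]
  600 → disc 5 (new)  [load 600/1100]
  100 → disc 2  [load 1050/1100]
5 discs opened.

5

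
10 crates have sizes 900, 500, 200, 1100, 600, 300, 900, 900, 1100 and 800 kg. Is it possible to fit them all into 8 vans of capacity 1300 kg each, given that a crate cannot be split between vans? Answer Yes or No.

A valid assignment using 7 vans:
  van 1: 1100 + 200 = 1300
  van 2: 1100 = 1100
  van 3: 900 + 300 = 1200
  van 4: 900 = 900
  van 5: 900 = 900
  van 6: 800 + 500 = 1300
  van 7: 600 = 600
That uses only 7 ≤ 8, so 8 vans are enough.

Yes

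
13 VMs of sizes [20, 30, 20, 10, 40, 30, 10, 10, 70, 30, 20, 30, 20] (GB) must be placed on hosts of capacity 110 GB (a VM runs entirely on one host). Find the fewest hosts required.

4

Total = 70 + 40 + 30 + 30 + 30 + 30 + 20 + 20 + 20 + 20 + 10 + 10 + 10 = 340 GB.
Lower bound: ⌈340/110⌉ = 4 hosts.
A packing using 4 hosts:
  host 1: 70 + 40 = 110
  host 2: 30 + 30 + 30 + 20 = 110
  host 3: 30 + 20 + 20 + 20 + 10 + 10 = 110
  host 4: 10 = 10
This matches the lower bound, so 4 is optimal.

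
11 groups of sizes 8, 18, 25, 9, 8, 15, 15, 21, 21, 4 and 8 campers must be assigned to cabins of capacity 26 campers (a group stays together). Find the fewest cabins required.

7

Total = 25 + 21 + 21 + 18 + 15 + 15 + 9 + 8 + 8 + 8 + 4 = 152 campers.
Lower bound: ⌈152/26⌉ = 6 cabins.
A packing using 7 cabins:
  cabin 1: 25 = 25
  cabin 2: 21 + 4 = 25
  cabin 3: 21 = 21
  cabin 4: 18 + 8 = 26
  cabin 5: 15 + 9 = 24
  cabin 6: 15 + 8 = 23
  cabin 7: 8 = 8
No arrangement into 6 cabins stays within capacity, so 7 is optimal.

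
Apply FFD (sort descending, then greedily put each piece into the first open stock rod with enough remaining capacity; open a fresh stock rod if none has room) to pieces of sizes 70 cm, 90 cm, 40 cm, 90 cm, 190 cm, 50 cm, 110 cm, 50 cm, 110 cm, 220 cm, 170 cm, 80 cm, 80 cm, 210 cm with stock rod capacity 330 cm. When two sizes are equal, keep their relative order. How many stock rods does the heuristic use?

5

Sorted descending: 220, 210, 190, 170, 110, 110, 90, 90, 80, 80, 70, 50, 50, 40.
  220 → stock rod 1 (new)  [load 220/330]
  210 → stock rod 2 (new)  [load 210/330]
  190 → stock rod 3 (new)  [load 190/330]
  170 → stock rod 4 (new)  [load 170/330]
  110 → stock rod 1  [load 330/330]
  110 → stock rod 2  [load 320/330]
  90 → stock rod 3  [load 280/330]
  90 → stock rod 4  [load 260/330]
  80 → stock rod 5 (new)  [load 80/330]
  80 → stock rod 5  [load 160/330]
  70 → stock rod 4  [load 330/330]
  50 → stock rod 3  [load 330/330]
  50 → stock rod 5  [load 210/330]
  40 → stock rod 5  [load 250/330]
5 stock rods opened.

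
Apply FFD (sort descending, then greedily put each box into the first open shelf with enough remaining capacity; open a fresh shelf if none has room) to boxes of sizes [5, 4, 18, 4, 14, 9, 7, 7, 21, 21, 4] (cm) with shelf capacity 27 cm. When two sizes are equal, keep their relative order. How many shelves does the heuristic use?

Sorted descending: 21, 21, 18, 14, 9, 7, 7, 5, 4, 4, 4.
  21 → shelf 1 (new)  [load 21/27]
  21 → shelf 2 (new)  [load 21/27]
  18 → shelf 3 (new)  [load 18/27]
  14 → shelf 4 (new)  [load 14/27]
  9 → shelf 3  [load 27/27]
  7 → shelf 4  [load 21/27]
  7 → shelf 5 (new)  [load 7/27]
  5 → shelf 1  [load 26/27]
  4 → shelf 2  [load 25/27]
  4 → shelf 4  [load 25/27]
  4 → shelf 5  [load 11/27]
5 shelves opened.

5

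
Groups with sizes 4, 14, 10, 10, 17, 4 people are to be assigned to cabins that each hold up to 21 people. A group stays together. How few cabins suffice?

Total = 17 + 14 + 10 + 10 + 4 + 4 = 59 people.
Lower bound: ⌈59/21⌉ = 3 cabins.
A packing using 3 cabins:
  cabin 1: 17 + 4 = 21
  cabin 2: 14 + 4 = 18
  cabin 3: 10 + 10 = 20
This matches the lower bound, so 3 is optimal.

3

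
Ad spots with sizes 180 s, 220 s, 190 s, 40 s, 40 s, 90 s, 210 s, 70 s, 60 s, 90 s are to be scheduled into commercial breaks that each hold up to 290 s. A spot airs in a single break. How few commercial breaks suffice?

Total = 220 + 210 + 190 + 180 + 90 + 90 + 70 + 60 + 40 + 40 = 1190 s.
Lower bound: ⌈1190/290⌉ = 5 commercial breaks.
A packing using 5 commercial breaks:
  break 1: 220 + 70 = 290
  break 2: 210 + 60 = 270
  break 3: 190 + 90 = 280
  break 4: 180 + 90 = 270
  break 5: 40 + 40 = 80
This matches the lower bound, so 5 is optimal.

5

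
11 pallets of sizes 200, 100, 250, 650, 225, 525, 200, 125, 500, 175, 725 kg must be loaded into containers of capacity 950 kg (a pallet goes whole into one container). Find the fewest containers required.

Total = 725 + 650 + 525 + 500 + 250 + 225 + 200 + 200 + 175 + 125 + 100 = 3675 kg.
Lower bound: ⌈3675/950⌉ = 4 containers.
A packing using 4 containers:
  container 1: 725 + 225 = 950
  container 2: 650 + 250 = 900
  container 3: 525 + 200 + 200 = 925
  container 4: 500 + 175 + 125 + 100 = 900
This matches the lower bound, so 4 is optimal.

4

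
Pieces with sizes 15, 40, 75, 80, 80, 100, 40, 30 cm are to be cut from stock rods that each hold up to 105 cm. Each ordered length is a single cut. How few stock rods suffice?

5

Total = 100 + 80 + 80 + 75 + 40 + 40 + 30 + 15 = 460 cm.
Lower bound: ⌈460/105⌉ = 5 stock rods.
A packing using 5 stock rods:
  stock rod 1: 100 = 100
  stock rod 2: 80 + 15 = 95
  stock rod 3: 80 = 80
  stock rod 4: 75 + 30 = 105
  stock rod 5: 40 + 40 = 80
This matches the lower bound, so 5 is optimal.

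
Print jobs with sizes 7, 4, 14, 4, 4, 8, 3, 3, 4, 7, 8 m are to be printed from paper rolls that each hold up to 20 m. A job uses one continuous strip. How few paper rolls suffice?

Total = 14 + 8 + 8 + 7 + 7 + 4 + 4 + 4 + 4 + 3 + 3 = 66 m.
Lower bound: ⌈66/20⌉ = 4 paper rolls.
A packing using 4 paper rolls:
  roll 1: 14 + 4 = 18
  roll 2: 8 + 8 + 4 = 20
  roll 3: 7 + 7 + 4 = 18
  roll 4: 4 + 3 + 3 = 10
This matches the lower bound, so 4 is optimal.

4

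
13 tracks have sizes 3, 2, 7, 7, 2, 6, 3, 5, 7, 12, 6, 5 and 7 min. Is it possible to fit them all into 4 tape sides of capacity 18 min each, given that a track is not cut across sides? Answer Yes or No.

Yes

A valid assignment using 4 tape sides:
  side 1: 12 + 6 = 18
  side 2: 7 + 7 + 2 + 2 = 18
  side 3: 7 + 6 + 5 = 18
  side 4: 7 + 5 + 3 + 3 = 18
Every load is within 18 min, so 4 tape sides suffice.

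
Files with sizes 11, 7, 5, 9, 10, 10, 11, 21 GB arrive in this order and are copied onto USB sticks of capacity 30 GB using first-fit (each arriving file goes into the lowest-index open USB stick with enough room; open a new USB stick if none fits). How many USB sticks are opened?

  11 → USB stick 1 (new)  [load 11/30]
  7 → USB stick 1  [load 18/30]
  5 → USB stick 1  [load 23/30]
  9 → USB stick 2 (new)  [load 9/30]
  10 → USB stick 2  [load 19/30]
  10 → USB stick 2  [load 29/30]
  11 → USB stick 3 (new)  [load 11/30]
  21 → USB stick 4 (new)  [load 21/30]
4 USB sticks opened.

4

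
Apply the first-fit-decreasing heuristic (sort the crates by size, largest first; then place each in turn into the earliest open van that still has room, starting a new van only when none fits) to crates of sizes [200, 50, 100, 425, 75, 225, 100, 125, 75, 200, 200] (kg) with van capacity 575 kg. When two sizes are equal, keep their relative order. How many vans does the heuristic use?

4

Sorted descending: 425, 225, 200, 200, 200, 125, 100, 100, 75, 75, 50.
  425 → van 1 (new)  [load 425/575]
  225 → van 2 (new)  [load 225/575]
  200 → van 2  [load 425/575]
  200 → van 3 (new)  [load 200/575]
  200 → van 3  [load 400/575]
  125 → van 1  [load 550/575]
  100 → van 2  [load 525/575]
  100 → van 3  [load 500/575]
  75 → van 3  [load 575/575]
  75 → van 4 (new)  [load 75/575]
  50 → van 2  [load 575/575]
4 vans opened.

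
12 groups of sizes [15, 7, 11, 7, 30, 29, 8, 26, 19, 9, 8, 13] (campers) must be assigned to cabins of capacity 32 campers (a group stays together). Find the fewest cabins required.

7

Total = 30 + 29 + 26 + 19 + 15 + 13 + 11 + 9 + 8 + 8 + 7 + 7 = 182 campers.
Lower bound: ⌈182/32⌉ = 6 cabins.
A packing using 7 cabins:
  cabin 1: 30 = 30
  cabin 2: 29 = 29
  cabin 3: 26 = 26
  cabin 4: 19 + 13 = 32
  cabin 5: 15 + 11 = 26
  cabin 6: 9 + 8 + 8 + 7 = 32
  cabin 7: 7 = 7
No arrangement into 6 cabins stays within capacity, so 7 is optimal.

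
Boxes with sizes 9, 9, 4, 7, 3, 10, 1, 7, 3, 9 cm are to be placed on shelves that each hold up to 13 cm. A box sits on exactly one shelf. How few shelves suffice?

Total = 10 + 9 + 9 + 9 + 7 + 7 + 4 + 3 + 3 + 1 = 62 cm.
Lower bound: ⌈62/13⌉ = 5 shelves.
Also, 6 boxes each exceed 13/2 cm, and no two of those can share a shelf, so at least 6 shelves are needed.
A packing using 6 shelves:
  shelf 1: 10 + 3 = 13
  shelf 2: 9 + 4 = 13
  shelf 3: 9 + 3 + 1 = 13
  shelf 4: 9 = 9
  shelf 5: 7 = 7
  shelf 6: 7 = 7
This matches the lower bound, so 6 is optimal.

6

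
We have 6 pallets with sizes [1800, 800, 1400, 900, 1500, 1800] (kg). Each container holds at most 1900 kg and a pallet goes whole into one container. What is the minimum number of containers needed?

Total = 1800 + 1800 + 1500 + 1400 + 900 + 800 = 8200 kg.
Lower bound: ⌈8200/1900⌉ = 5 containers.
A packing using 5 containers:
  container 1: 1800 = 1800
  container 2: 1800 = 1800
  container 3: 1500 = 1500
  container 4: 1400 = 1400
  container 5: 900 + 800 = 1700
This matches the lower bound, so 5 is optimal.

5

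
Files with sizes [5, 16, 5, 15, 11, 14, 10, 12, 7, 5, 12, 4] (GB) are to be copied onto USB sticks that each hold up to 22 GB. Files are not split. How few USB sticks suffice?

Total = 16 + 15 + 14 + 12 + 12 + 11 + 10 + 7 + 5 + 5 + 5 + 4 = 116 GB.
Lower bound: ⌈116/22⌉ = 6 USB sticks.
A packing using 6 USB sticks:
  USB stick 1: 16 + 5 = 21
  USB stick 2: 15 + 7 = 22
  USB stick 3: 14 + 5 = 19
  USB stick 4: 12 + 10 = 22
  USB stick 5: 12 + 5 + 4 = 21
  USB stick 6: 11 = 11
This matches the lower bound, so 6 is optimal.

6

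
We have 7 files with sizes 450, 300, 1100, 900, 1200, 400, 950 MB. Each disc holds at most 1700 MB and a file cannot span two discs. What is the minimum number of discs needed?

Total = 1200 + 1100 + 950 + 900 + 450 + 400 + 300 = 5300 MB.
Lower bound: ⌈5300/1700⌉ = 4 discs.
A packing using 4 discs:
  disc 1: 1200 + 450 = 1650
  disc 2: 1100 + 400 = 1500
  disc 3: 950 + 300 = 1250
  disc 4: 900 = 900
This matches the lower bound, so 4 is optimal.

4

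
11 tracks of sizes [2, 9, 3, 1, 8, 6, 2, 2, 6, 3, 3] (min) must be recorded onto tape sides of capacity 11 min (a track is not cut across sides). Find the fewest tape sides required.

5

Total = 9 + 8 + 6 + 6 + 3 + 3 + 3 + 2 + 2 + 2 + 1 = 45 min.
Lower bound: ⌈45/11⌉ = 5 tape sides.
A packing using 5 tape sides:
  side 1: 9 + 2 = 11
  side 2: 8 + 3 = 11
  side 3: 6 + 3 + 2 = 11
  side 4: 6 + 3 + 2 = 11
  side 5: 1 = 1
This matches the lower bound, so 5 is optimal.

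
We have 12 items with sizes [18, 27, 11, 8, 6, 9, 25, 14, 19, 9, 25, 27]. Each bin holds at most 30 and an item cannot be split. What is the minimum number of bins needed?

Total = 27 + 27 + 25 + 25 + 19 + 18 + 14 + 11 + 9 + 9 + 8 + 6 = 198.
Lower bound: ⌈198/30⌉ = 7 bins.
A packing using 8 bins:
  bin 1: 27 = 27
  bin 2: 27 = 27
  bin 3: 25 = 25
  bin 4: 25 = 25
  bin 5: 19 + 11 = 30
  bin 6: 18 + 9 = 27
  bin 7: 14 + 9 + 6 = 29
  bin 8: 8 = 8
No arrangement into 7 bins stays within capacity, so 8 is optimal.

8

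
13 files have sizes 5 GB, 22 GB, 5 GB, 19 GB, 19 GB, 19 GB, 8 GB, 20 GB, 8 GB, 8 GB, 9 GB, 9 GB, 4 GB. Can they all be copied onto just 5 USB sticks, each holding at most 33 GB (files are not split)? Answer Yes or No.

A valid assignment using 5 USB sticks:
  USB stick 1: 22 + 9 = 31
  USB stick 2: 20 + 9 + 4 = 33
  USB stick 3: 19 + 8 + 5 = 32
  USB stick 4: 19 + 8 + 5 = 32
  USB stick 5: 19 + 8 = 27
Every load is within 33 GB, so 5 USB sticks suffice.

Yes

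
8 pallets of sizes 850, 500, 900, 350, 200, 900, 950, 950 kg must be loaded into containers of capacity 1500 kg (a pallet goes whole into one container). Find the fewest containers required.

5

Total = 950 + 950 + 900 + 900 + 850 + 500 + 350 + 200 = 5600 kg.
Lower bound: ⌈5600/1500⌉ = 4 containers.
Also, 5 pallets each exceed 750 kg, and no two of those can share a container, so at least 5 containers are needed.
A packing using 5 containers:
  container 1: 950 + 500 = 1450
  container 2: 950 + 350 + 200 = 1500
  container 3: 900 = 900
  container 4: 900 = 900
  container 5: 850 = 850
This matches the lower bound, so 5 is optimal.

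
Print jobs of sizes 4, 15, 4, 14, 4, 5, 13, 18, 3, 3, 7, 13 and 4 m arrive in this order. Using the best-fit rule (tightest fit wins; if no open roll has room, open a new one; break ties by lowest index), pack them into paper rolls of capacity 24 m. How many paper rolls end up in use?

5

  4 → roll 1 (new)  [load 4/24]
  15 → roll 1  [load 19/24]
  4 → roll 1  [load 23/24]
  14 → roll 2 (new)  [load 14/24]
  4 → roll 2  [load 18/24]
  5 → roll 2  [load 23/24]
  13 → roll 3 (new)  [load 13/24]
  18 → roll 4 (new)  [load 18/24]
  3 → roll 4  [load 21/24]
  3 → roll 4  [load 24/24]
  7 → roll 3  [load 20/24]
  13 → roll 5 (new)  [load 13/24]
  4 → roll 3  [load 24/24]
5 paper rolls opened.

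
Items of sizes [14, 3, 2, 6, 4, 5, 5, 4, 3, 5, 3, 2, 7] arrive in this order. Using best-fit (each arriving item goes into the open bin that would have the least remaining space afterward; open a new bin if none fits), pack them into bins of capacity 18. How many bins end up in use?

4

  14 → bin 1 (new)  [load 14/18]
  3 → bin 1  [load 17/18]
  2 → bin 2 (new)  [load 2/18]
  6 → bin 2  [load 8/18]
  4 → bin 2  [load 12/18]
  5 → bin 2  [load 17/18]
  5 → bin 3 (new)  [load 5/18]
  4 → bin 3  [load 9/18]
  3 → bin 3  [load 12/18]
  5 → bin 3  [load 17/18]
  3 → bin 4 (new)  [load 3/18]
  2 → bin 4  [load 5/18]
  7 → bin 4  [load 12/18]
4 bins opened.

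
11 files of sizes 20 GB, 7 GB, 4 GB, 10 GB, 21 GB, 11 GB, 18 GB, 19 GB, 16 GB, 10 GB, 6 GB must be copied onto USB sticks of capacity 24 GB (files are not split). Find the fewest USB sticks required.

Total = 21 + 20 + 19 + 18 + 16 + 11 + 10 + 10 + 7 + 6 + 4 = 142 GB.
Lower bound: ⌈142/24⌉ = 6 USB sticks.
A packing using 7 USB sticks:
  USB stick 1: 21 = 21
  USB stick 2: 20 + 4 = 24
  USB stick 3: 19 = 19
  USB stick 4: 18 + 6 = 24
  USB stick 5: 16 + 7 = 23
  USB stick 6: 11 + 10 = 21
  USB stick 7: 10 = 10
No arrangement into 6 USB sticks stays within capacity, so 7 is optimal.

7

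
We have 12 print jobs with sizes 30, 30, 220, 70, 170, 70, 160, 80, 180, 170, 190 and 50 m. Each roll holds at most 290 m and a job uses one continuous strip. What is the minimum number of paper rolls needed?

Total = 220 + 190 + 180 + 170 + 170 + 160 + 80 + 70 + 70 + 50 + 30 + 30 = 1420 m.
Lower bound: ⌈1420/290⌉ = 5 paper rolls.
Also, 6 print jobs each exceed 145 m, and no two of those can share a roll, so at least 6 paper rolls are needed.
A packing using 6 paper rolls:
  roll 1: 220 + 70 = 290
  roll 2: 190 + 80 = 270
  roll 3: 180 + 70 + 30 = 280
  roll 4: 170 + 50 + 30 = 250
  roll 5: 170 = 170
  roll 6: 160 = 160
This matches the lower bound, so 6 is optimal.

6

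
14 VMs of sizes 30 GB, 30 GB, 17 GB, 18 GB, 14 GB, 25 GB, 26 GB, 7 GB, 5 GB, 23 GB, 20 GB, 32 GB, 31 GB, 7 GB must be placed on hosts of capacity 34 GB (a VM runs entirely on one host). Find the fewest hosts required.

10

Total = 32 + 31 + 30 + 30 + 26 + 25 + 23 + 20 + 18 + 17 + 14 + 7 + 7 + 5 = 285 GB.
Lower bound: ⌈285/34⌉ = 9 hosts.
A packing using 10 hosts:
  host 1: 32 = 32
  host 2: 31 = 31
  host 3: 30 = 30
  host 4: 30 = 30
  host 5: 26 + 7 = 33
  host 6: 25 + 7 = 32
  host 7: 23 + 5 = 28
  host 8: 20 + 14 = 34
  host 9: 18 = 18
  host 10: 17 = 17
No arrangement into 9 hosts stays within capacity, so 10 is optimal.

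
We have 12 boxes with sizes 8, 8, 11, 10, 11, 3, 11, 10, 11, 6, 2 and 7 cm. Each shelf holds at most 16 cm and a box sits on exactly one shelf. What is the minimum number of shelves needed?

8

Total = 11 + 11 + 11 + 11 + 10 + 10 + 8 + 8 + 7 + 6 + 3 + 2 = 98 cm.
Lower bound: ⌈98/16⌉ = 7 shelves.
A packing using 8 shelves:
  shelf 1: 11 + 3 + 2 = 16
  shelf 2: 11 = 11
  shelf 3: 11 = 11
  shelf 4: 11 = 11
  shelf 5: 10 + 6 = 16
  shelf 6: 10 = 10
  shelf 7: 8 + 8 = 16
  shelf 8: 7 = 7
No arrangement into 7 shelves stays within capacity, so 8 is optimal.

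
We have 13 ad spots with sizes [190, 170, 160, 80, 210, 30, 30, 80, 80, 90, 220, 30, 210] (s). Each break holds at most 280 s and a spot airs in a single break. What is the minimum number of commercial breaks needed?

7

Total = 220 + 210 + 210 + 190 + 170 + 160 + 90 + 80 + 80 + 80 + 30 + 30 + 30 = 1580 s.
Lower bound: ⌈1580/280⌉ = 6 commercial breaks.
A packing using 7 commercial breaks:
  break 1: 220 + 30 + 30 = 280
  break 2: 210 + 30 = 240
  break 3: 210 = 210
  break 4: 190 + 90 = 280
  break 5: 170 + 80 = 250
  break 6: 160 + 80 = 240
  break 7: 80 = 80
No arrangement into 6 commercial breaks stays within capacity, so 7 is optimal.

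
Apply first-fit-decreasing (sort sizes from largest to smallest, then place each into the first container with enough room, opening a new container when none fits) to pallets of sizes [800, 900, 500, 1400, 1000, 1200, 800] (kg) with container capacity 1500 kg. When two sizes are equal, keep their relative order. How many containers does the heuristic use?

6

Sorted descending: 1400, 1200, 1000, 900, 800, 800, 500.
  1400 → container 1 (new)  [load 1400/1500]
  1200 → container 2 (new)  [load 1200/1500]
  1000 → container 3 (new)  [load 1000/1500]
  900 → container 4 (new)  [load 900/1500]
  800 → container 5 (new)  [load 800/1500]
  800 → container 6 (new)  [load 800/1500]
  500 → container 3  [load 1500/1500]
6 containers opened.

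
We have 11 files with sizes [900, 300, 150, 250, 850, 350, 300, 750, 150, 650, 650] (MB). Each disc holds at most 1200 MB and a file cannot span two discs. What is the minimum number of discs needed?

5

Total = 900 + 850 + 750 + 650 + 650 + 350 + 300 + 300 + 250 + 150 + 150 = 5300 MB.
Lower bound: ⌈5300/1200⌉ = 5 discs.
A packing using 5 discs:
  disc 1: 900 + 300 = 1200
  disc 2: 850 + 350 = 1200
  disc 3: 750 + 300 + 150 = 1200
  disc 4: 650 + 250 + 150 = 1050
  disc 5: 650 = 650
This matches the lower bound, so 5 is optimal.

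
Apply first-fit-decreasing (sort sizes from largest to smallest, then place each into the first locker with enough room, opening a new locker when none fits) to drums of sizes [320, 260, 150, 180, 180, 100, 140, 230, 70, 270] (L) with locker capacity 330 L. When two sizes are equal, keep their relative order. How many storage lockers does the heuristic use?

Sorted descending: 320, 270, 260, 230, 180, 180, 150, 140, 100, 70.
  320 → locker 1 (new)  [load 320/330]
  270 → locker 2 (new)  [load 270/330]
  260 → locker 3 (new)  [load 260/330]
  230 → locker 4 (new)  [load 230/330]
  180 → locker 5 (new)  [load 180/330]
  180 → locker 6 (new)  [load 180/330]
  150 → locker 5  [load 330/330]
  140 → locker 6  [load 320/330]
  100 → locker 4  [load 330/330]
  70 → locker 3  [load 330/330]
6 storage lockers opened.

6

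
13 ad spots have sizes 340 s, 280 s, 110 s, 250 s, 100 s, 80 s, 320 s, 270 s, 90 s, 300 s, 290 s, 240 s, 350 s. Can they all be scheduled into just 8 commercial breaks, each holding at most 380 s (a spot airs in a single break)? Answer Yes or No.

No

Total = 3020 s; ⌈3020/380⌉ = 8.
9 ad spots each exceed half the capacity and cannot share a break, forcing at least 9 commercial breaks.
At least 9 commercial breaks are required, but only 8 are allowed.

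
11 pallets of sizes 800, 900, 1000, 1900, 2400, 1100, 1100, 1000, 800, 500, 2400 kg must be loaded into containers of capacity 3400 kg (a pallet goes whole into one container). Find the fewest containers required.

5

Total = 2400 + 2400 + 1900 + 1100 + 1100 + 1000 + 1000 + 900 + 800 + 800 + 500 = 13900 kg.
Lower bound: ⌈13900/3400⌉ = 5 containers.
A packing using 5 containers:
  container 1: 2400 + 1000 = 3400
  container 2: 2400 + 1000 = 3400
  container 3: 1900 + 1100 = 3000
  container 4: 1100 + 900 + 800 + 500 = 3300
  container 5: 800 = 800
This matches the lower bound, so 5 is optimal.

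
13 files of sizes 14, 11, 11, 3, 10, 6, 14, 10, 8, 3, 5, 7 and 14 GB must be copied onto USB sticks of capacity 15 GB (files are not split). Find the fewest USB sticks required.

9

Total = 14 + 14 + 14 + 11 + 11 + 10 + 10 + 8 + 7 + 6 + 5 + 3 + 3 = 116 GB.
Lower bound: ⌈116/15⌉ = 8 USB sticks.
A packing using 9 USB sticks:
  USB stick 1: 14 = 14
  USB stick 2: 14 = 14
  USB stick 3: 14 = 14
  USB stick 4: 11 + 3 = 14
  USB stick 5: 11 + 3 = 14
  USB stick 6: 10 + 5 = 15
  USB stick 7: 10 = 10
  USB stick 8: 8 + 7 = 15
  USB stick 9: 6 = 6
No arrangement into 8 USB sticks stays within capacity, so 9 is optimal.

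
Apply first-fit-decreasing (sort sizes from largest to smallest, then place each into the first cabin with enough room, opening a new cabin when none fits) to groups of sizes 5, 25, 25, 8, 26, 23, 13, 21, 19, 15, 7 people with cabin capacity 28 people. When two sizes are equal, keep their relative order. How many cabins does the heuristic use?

Sorted descending: 26, 25, 25, 23, 21, 19, 15, 13, 8, 7, 5.
  26 → cabin 1 (new)  [load 26/28]
  25 → cabin 2 (new)  [load 25/28]
  25 → cabin 3 (new)  [load 25/28]
  23 → cabin 4 (new)  [load 23/28]
  21 → cabin 5 (new)  [load 21/28]
  19 → cabin 6 (new)  [load 19/28]
  15 → cabin 7 (new)  [load 15/28]
  13 → cabin 7  [load 28/28]
  8 → cabin 6  [load 27/28]
  7 → cabin 5  [load 28/28]
  5 → cabin 4  [load 28/28]
7 cabins opened.

7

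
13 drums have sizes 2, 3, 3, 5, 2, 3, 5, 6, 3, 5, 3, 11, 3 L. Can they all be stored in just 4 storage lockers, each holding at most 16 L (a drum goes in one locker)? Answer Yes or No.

Yes

A valid assignment using 4 storage lockers:
  locker 1: 11 + 5 = 16
  locker 2: 6 + 5 + 5 = 16
  locker 3: 3 + 3 + 3 + 3 + 3 = 15
  locker 4: 3 + 2 + 2 = 7
Every load is within 16 L, so 4 storage lockers suffice.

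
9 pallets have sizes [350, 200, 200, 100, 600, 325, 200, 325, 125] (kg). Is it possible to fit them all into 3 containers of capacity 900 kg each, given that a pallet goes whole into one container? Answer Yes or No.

Yes

A valid assignment using 3 containers:
  container 1: 600 + 200 + 100 = 900
  container 2: 350 + 325 + 200 = 875
  container 3: 325 + 200 + 125 = 650
Every load is within 900 kg, so 3 containers suffice.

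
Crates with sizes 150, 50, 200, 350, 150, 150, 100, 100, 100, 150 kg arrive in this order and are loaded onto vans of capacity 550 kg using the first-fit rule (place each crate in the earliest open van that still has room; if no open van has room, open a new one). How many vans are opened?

3

  150 → van 1 (new)  [load 150/550]
  50 → van 1  [load 200/550]
  200 → van 1  [load 400/550]
  350 → van 2 (new)  [load 350/550]
  150 → van 1  [load 550/550]
  150 → van 2  [load 500/550]
  100 → van 3 (new)  [load 100/550]
  100 → van 3  [load 200/550]
  100 → van 3  [load 300/550]
  150 → van 3  [load 450/550]
3 vans opened.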